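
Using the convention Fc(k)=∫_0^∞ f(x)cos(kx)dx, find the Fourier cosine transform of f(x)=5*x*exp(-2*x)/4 5*(4 - k^2)/(4*(k^2 + 4)^2)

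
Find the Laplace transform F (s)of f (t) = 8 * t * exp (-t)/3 8/ (3 * (s + 1)^2)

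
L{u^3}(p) 6/p^4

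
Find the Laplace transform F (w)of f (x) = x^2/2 w^ (-3)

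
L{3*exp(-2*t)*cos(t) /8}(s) 3*(s+2) /(8*((s+2) ^2+1) ) 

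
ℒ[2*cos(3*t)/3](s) 2*s/(3*(s^2 + 9))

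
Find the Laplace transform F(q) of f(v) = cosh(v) q/(q^2 - 1) 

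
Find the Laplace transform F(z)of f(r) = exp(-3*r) 1/(z + 3)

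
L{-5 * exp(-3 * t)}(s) -5/(s + 3)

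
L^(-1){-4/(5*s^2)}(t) -4*t/5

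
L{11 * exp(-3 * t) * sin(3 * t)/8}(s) 33/(8 * ((s + 3)^2 + 9))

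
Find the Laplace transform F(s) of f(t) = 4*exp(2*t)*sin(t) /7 4/(7*((s - 2) ^2 + 1) ) 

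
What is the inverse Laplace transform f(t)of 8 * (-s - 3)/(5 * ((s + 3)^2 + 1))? -8 * exp(-3 * t) * cos(t)/5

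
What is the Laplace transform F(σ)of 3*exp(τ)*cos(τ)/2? 3*(σ - 1)/(2*((σ - 1)^2 + 1))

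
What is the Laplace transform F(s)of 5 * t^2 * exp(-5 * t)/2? 5/(s + 5)^3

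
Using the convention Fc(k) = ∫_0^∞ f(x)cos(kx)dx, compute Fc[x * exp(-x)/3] (1 - k^2)/(3 * (k^2 + 1)^2)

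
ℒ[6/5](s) 6/(5*s)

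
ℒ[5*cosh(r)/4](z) 5*z/(4*(z^2 - 1))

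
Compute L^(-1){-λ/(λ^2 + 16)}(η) -cos(4 * η)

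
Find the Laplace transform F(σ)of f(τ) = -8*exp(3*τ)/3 -8/(3*σ - 9)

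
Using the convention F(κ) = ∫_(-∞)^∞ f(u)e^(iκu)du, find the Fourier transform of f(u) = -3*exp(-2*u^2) -3*sqrt(2)*sqrt(pi)*exp(-κ^2/8)/2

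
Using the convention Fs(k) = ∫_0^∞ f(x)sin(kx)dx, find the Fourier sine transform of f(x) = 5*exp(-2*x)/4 5*k/(4*(k^2 + 4))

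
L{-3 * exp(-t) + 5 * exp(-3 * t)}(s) 5/(s + 3) - 3/(s + 1)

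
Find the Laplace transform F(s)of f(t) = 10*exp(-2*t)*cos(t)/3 10*(s + 2)/(3*((s + 2)^2 + 1))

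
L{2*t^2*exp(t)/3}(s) 4/(3*(s - 1)^3)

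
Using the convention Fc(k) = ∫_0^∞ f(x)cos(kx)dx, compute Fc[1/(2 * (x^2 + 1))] pi * exp(-k)/4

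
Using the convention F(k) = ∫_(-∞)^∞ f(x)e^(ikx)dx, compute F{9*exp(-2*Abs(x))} 36/(k^2+4)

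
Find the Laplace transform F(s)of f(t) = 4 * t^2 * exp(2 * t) 8/(s - 2)^3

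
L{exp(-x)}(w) 1/(w+1)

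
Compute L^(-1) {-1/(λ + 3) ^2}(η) -η*exp(-3*η) 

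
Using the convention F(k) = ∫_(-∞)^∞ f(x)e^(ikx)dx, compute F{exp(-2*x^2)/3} sqrt(2)*sqrt(pi)*exp(-k^2/8)/6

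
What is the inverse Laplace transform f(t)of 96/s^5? 4 * t^4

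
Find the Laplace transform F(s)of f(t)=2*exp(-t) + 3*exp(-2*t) 3/(s + 2) + 2/(s + 1)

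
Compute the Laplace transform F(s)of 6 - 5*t 6/s - 5/s^2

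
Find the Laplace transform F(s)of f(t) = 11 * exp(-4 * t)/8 11/(8 * (s + 4))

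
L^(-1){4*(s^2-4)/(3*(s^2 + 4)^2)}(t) 4*t*cos(2*t)/3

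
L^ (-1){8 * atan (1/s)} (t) 8 * sin (t)/t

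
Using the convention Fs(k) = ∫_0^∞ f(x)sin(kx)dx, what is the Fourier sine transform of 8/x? 4*pi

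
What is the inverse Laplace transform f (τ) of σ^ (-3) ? τ^2/2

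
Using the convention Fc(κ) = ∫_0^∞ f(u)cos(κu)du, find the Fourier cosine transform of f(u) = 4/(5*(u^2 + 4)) pi*exp(-2*κ)/5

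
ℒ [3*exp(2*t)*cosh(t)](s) 3*(s - 2) /((s - 2) ^2 - 1) 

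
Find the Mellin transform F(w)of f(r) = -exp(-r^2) -gamma(w/2)/2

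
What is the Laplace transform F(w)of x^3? 6/w^4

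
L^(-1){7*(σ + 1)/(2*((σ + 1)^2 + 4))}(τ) 7*exp(-τ)*cos(2*τ)/2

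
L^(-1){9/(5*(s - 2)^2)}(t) 9*t*exp(2*t)/5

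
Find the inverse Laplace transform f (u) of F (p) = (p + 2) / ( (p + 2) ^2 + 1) exp (-2*u)*cos (u) 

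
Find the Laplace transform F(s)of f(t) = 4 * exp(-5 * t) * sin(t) 4/((s + 5)^2 + 1)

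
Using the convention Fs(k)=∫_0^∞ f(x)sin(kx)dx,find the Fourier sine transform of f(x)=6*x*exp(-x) 12*k/(k^2 + 1)^2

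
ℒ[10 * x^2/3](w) 20/(3 * w^3)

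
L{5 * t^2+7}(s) 7/s+10/s^3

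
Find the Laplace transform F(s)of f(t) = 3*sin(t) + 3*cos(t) 3*s/(s^2 + 1) + 3/(s^2 + 1)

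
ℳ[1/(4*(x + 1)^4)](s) gamma(s)*gamma(4 - s)/24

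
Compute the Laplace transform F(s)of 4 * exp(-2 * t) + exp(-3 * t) 4/(s + 2) + 1/(s + 3)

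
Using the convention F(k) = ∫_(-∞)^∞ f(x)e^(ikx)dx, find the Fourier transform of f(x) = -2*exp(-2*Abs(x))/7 -8/(7*k^2 + 28)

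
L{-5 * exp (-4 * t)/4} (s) -5/ (4 * s + 16)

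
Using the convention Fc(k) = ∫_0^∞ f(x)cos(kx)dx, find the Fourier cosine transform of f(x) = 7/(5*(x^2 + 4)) 7*pi*exp(-2*k)/20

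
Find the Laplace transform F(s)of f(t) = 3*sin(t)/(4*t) 3*atan(1/s)/4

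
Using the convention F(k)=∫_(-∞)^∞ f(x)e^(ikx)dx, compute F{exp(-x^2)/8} sqrt(pi) * exp(-k^2/4)/8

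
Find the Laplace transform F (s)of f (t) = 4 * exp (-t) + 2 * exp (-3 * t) 4/ (s + 1) + 2/ (s + 3)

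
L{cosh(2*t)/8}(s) s/(8*(s^2 - 4))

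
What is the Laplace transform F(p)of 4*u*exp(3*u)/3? 4/(3*(p - 3)^2)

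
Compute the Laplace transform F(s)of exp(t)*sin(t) 1/((s - 1)^2 + 1)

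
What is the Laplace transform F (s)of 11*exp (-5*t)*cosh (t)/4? 11*(s+5)/ (4*( (s+5)^2 - 1))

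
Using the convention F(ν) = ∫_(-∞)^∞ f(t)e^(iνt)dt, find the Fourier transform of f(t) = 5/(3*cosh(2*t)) 5*pi/(6*cosh(pi*ν/4))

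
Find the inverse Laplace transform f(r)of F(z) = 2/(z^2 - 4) sinh(2 * r)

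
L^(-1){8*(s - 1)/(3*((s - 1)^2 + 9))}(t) 8*exp(t)*cos(3*t)/3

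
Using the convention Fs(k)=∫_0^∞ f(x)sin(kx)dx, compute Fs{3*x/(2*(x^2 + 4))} 3*pi*exp(-2*k)/4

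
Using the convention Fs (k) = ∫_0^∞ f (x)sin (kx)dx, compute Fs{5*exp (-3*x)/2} 5*k/ (2*(k^2 + 9))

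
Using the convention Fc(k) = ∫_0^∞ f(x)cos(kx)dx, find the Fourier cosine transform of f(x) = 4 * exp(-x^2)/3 2 * sqrt(pi) * exp(-k^2/4)/3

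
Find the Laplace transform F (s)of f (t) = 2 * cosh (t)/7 2 * s/ (7 * (s^2-1))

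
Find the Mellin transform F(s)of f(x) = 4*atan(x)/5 -2*pi*sec(pi*s/2)/(5*s)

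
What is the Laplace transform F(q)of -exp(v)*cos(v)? (1 - q)/((q - 1)^2 + 1)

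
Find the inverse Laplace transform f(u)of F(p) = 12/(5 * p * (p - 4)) 6 * exp(2 * u) * sinh(2 * u)/5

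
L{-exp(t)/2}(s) -1/(2 * s - 2)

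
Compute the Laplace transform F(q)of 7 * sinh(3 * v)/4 21/(4 * (q^2 - 9))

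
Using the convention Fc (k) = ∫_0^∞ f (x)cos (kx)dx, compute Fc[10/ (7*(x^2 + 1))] 5*pi*exp (-k)/7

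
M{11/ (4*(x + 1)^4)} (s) 11*gamma (s)*gamma (4 - s)/24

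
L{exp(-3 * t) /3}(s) 1/(3 * (s + 3) ) 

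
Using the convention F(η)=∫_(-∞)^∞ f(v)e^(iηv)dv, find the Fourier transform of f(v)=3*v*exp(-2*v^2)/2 3*sqrt(2)*I*sqrt(pi)*η*exp(-η^2/8)/16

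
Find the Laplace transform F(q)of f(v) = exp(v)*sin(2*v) 2/((q - 1)^2 + 4)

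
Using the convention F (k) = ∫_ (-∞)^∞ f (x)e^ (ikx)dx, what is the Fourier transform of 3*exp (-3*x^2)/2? sqrt (3)*sqrt (pi)*exp (-k^2/12)/2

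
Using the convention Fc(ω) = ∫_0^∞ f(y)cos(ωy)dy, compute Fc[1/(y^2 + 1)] pi * exp(-ω)/2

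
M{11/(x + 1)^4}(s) 11 * gamma(s) * gamma(4 - s)/6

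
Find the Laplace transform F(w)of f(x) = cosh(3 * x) w/(w^2 - 9)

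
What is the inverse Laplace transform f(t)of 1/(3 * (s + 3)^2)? t * exp(-3 * t)/3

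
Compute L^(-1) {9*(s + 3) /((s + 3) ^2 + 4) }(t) 9*exp(-3*t)*cos(2*t) 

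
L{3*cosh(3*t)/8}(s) 3*s/(8*(s^2 - 9))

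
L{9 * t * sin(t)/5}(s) 18 * s/(5 * (s^2+1)^2)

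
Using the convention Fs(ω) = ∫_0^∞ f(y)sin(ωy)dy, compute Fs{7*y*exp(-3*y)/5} 42*ω/(5*(ω^2 + 9)^2)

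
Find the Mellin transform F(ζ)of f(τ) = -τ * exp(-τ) -gamma(ζ + 1)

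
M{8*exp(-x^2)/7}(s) 4*gamma(s/2)/7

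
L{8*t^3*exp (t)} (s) 48/ (s - 1)^4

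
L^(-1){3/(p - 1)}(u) 3 * exp(u)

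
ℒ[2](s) 2/s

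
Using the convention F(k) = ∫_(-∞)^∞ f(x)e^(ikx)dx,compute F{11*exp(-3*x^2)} 11*sqrt(3)*sqrt(pi)*exp(-k^2/12)/3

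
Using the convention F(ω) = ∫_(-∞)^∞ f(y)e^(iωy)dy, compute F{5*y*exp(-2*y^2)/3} 5*sqrt(2)*I*sqrt(pi)*ω*exp(-ω^2/8)/24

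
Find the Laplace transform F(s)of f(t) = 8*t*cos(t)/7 8*(s^2-1)/(7*(s^2 + 1)^2)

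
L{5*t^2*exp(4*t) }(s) 10/(s - 4) ^3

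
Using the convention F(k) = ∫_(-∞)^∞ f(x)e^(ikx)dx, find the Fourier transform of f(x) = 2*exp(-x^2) 2*sqrt(pi)*exp(-k^2/4)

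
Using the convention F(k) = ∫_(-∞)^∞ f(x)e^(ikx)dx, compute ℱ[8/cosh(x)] 8 * pi/cosh(pi * k/2)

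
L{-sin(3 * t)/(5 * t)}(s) -atan(3/s)/5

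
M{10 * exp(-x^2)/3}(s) 5 * gamma(s/2)/3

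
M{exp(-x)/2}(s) gamma(s)/2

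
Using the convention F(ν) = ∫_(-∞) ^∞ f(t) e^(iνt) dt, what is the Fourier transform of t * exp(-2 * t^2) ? sqrt(2) * I * sqrt(pi) * ν * exp(-ν^2/8) /8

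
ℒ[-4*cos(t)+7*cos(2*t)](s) 7*s/(s^2+4)-4*s/(s^2+1)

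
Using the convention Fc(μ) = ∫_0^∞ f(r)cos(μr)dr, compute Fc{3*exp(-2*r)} 6/(μ^2 + 4)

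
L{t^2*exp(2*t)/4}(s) 1/(2*(s - 2)^3)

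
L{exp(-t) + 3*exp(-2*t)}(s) 1/(s + 1) + 3/(s + 2)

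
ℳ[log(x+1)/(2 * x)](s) -pi * csc(pi * s)/(2 * s - 2)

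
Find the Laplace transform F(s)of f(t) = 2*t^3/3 4/s^4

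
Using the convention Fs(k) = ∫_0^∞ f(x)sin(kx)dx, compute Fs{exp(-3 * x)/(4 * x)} atan(k/3)/4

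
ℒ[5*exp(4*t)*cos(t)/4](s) 5*(s - 4)/(4*((s - 4)^2+1))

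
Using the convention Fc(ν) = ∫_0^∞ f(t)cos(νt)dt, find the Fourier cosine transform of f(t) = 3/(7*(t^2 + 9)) pi*exp(-3*ν)/14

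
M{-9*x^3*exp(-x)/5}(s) -9*gamma(s + 3)/5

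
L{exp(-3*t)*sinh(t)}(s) 1/((s + 3)^2-1)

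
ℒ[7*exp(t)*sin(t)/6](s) 7/(6*((s - 1)^2 + 1))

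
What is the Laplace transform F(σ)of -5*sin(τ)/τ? -5*atan(1/σ)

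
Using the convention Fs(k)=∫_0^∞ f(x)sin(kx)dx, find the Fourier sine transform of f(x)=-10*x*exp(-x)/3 -20*k/(3*(k^2 + 1)^2)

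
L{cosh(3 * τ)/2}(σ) σ/(2 * (σ^2 - 9))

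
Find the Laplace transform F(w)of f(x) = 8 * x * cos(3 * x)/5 8 * (w^2 - 9)/(5 * (w^2 + 9)^2)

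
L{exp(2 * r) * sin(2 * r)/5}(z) 2/(5 * ((z - 2)^2 + 4))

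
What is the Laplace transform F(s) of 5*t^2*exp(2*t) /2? 5/(s - 2) ^3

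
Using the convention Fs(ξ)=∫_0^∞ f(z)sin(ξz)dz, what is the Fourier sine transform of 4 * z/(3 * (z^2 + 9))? 2 * pi * exp(-3 * ξ)/3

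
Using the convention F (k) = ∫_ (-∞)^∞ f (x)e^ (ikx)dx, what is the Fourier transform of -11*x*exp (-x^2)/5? -11*I*sqrt (pi)*k*exp (-k^2/4)/10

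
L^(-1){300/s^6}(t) 5*t^5/2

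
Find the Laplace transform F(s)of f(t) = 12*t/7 12/(7*s^2)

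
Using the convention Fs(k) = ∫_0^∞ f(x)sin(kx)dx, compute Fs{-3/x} -3*pi/2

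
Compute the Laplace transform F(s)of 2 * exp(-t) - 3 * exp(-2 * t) 2/(s + 1) - 3/(s + 2)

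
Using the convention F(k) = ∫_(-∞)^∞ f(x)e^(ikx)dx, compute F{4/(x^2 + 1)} 4 * pi * exp(-Abs(k))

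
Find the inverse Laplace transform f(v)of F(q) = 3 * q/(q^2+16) 3 * cos(4 * v)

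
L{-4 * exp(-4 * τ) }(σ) -4/(σ+4) 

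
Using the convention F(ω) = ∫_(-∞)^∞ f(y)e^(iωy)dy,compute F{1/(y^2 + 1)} pi * exp(-Abs(ω))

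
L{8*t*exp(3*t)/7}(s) 8/(7*(s - 3)^2)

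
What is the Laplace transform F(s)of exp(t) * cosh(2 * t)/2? (s - 1)/(2 * ((s - 1)^2-4))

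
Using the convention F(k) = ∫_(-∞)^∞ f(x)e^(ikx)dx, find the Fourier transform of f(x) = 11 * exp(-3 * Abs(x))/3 22/(k^2+9)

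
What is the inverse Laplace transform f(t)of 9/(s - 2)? 9 * exp(2 * t)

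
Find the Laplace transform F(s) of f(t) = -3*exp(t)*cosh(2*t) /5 3*(1 - s) /(5*((s - 1) ^2 - 4) ) 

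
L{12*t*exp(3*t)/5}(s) 12/(5*(s - 3)^2)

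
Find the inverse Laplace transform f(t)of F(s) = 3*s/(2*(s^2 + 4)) 3*cos(2*t)/2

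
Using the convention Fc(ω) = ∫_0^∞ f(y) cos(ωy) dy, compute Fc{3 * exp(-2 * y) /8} 3/(4 * (ω^2 + 4) ) 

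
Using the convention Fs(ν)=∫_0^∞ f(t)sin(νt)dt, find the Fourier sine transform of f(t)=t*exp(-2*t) 4*ν/(ν^2 + 4)^2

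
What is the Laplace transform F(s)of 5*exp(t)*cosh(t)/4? 5*(s - 1)/(4*s*(s - 2))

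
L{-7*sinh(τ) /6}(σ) -7/(6*σ^2 - 6) 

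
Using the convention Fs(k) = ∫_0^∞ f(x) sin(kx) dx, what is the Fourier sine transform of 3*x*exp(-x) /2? 3*k/(k^2 + 1) ^2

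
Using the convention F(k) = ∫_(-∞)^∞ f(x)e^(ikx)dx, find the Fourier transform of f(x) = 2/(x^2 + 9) 2 * pi * exp(-3 * Abs(k))/3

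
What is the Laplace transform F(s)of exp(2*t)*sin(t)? 1/((s - 2)^2 + 1)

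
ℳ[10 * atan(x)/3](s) -5 * pi * sec(pi * s/2)/(3 * s)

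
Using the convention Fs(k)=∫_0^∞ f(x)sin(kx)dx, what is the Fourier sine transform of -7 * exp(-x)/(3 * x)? -7 * atan(k)/3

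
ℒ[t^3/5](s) 6/(5*s^4)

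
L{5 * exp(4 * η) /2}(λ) 5/(2 * (λ - 4) ) 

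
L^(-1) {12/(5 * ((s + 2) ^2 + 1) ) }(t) 12 * exp(-2 * t) * sin(t) /5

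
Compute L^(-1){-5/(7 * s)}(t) -5/7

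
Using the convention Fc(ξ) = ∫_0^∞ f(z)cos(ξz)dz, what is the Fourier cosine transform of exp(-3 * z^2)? sqrt(3) * sqrt(pi) * exp(-ξ^2/12)/6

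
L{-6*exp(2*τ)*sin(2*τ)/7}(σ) -12/(7*(σ - 2)^2 + 28)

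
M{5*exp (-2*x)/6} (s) 5*gamma (s)/ (6*2^s)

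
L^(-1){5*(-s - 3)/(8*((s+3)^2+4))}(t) -5*exp(-3*t)*cos(2*t)/8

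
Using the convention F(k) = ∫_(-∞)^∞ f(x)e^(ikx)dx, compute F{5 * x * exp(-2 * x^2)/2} 5 * sqrt(2) * I * sqrt(pi) * k * exp(-k^2/8)/16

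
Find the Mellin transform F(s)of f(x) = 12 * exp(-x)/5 12 * gamma(s)/5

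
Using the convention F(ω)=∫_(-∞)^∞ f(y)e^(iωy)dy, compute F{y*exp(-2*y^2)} sqrt(2)*I*sqrt(pi)*ω*exp(-ω^2/8)/8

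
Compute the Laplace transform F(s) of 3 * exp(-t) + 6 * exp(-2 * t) 6/(s + 2) + 3/(s + 1) 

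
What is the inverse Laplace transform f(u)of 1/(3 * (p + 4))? exp(-4 * u)/3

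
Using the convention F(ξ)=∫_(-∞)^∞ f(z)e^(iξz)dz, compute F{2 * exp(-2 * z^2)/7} sqrt(2) * sqrt(pi) * exp(-ξ^2/8)/7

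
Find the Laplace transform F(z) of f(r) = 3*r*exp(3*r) 3/(z - 3) ^2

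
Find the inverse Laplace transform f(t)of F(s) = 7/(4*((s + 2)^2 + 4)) 7*exp(-2*t)*sin(2*t)/8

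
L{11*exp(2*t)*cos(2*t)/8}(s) 11*(s - 2)/(8*((s - 2)^2 + 4))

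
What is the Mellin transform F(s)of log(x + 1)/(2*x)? -pi*csc(pi*s)/(2*s - 2)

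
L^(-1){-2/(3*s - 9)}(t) -2*exp(3*t)/3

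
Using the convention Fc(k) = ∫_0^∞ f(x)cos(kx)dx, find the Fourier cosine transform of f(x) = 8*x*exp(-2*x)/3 8*(4 - k^2)/(3*(k^2+4)^2)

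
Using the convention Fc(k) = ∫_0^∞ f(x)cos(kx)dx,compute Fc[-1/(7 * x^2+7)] -pi * exp(-k)/14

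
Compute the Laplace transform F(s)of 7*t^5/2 420/s^6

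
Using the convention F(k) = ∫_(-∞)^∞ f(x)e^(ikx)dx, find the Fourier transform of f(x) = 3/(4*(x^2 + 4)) 3*pi*exp(-2*Abs(k))/8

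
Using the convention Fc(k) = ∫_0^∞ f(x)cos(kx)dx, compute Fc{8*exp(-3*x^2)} 4*sqrt(3)*sqrt(pi)*exp(-k^2/12)/3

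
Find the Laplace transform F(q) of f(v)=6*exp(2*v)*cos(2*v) 6*(q - 2) /((q - 2) ^2 + 4) 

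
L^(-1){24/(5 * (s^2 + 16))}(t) 6 * sin(4 * t)/5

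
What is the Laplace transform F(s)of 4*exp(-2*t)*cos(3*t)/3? 4*(s + 2)/(3*((s + 2)^2 + 9))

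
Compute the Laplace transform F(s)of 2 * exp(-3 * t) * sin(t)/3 2/(3 * ((s + 3)^2 + 1))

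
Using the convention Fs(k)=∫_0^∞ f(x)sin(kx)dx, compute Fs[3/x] 3*pi/2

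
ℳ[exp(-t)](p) gamma(p)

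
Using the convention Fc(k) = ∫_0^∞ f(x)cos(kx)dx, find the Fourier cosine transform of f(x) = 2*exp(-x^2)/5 sqrt(pi)*exp(-k^2/4)/5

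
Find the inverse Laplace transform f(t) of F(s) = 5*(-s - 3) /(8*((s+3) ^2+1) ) -5*exp(-3*t)*cos(t) /8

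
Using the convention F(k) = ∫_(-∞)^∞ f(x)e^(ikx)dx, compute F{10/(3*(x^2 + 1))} 10*pi*exp(-Abs(k))/3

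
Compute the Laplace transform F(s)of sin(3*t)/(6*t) atan(3/s)/6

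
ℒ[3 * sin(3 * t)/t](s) 3 * atan(3/s)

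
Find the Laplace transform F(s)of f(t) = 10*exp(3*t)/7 10/(7*(s - 3))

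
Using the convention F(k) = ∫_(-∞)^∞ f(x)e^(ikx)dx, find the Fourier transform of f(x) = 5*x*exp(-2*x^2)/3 5*sqrt(2)*I*sqrt(pi)*k*exp(-k^2/8)/24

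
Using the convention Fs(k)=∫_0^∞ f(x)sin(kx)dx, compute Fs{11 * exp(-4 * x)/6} 11 * k/(6 * (k^2 + 16))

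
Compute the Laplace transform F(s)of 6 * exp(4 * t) 6/(s - 4)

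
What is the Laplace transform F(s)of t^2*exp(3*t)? 2/(s - 3)^3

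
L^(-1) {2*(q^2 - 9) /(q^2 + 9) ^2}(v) 2*v*cos(3*v) 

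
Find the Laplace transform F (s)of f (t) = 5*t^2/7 10/ (7*s^3)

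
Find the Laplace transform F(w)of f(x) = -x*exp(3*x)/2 -1/(2*(w - 3)^2)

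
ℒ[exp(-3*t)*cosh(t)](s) (s + 3) /((s + 3) ^2 - 1) 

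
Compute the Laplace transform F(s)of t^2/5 2/(5*s^3)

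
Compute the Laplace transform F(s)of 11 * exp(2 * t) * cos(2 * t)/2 11 * (s - 2)/(2 * ((s - 2)^2 + 4))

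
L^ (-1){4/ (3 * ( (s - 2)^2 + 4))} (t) 2 * exp (2 * t) * sin (2 * t)/3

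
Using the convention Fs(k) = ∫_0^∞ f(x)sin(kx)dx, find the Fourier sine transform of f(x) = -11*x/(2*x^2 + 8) -11*pi*exp(-2*k)/4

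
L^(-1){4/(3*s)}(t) 4/3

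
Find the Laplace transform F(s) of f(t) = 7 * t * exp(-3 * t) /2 7/(2 * (s + 3) ^2) 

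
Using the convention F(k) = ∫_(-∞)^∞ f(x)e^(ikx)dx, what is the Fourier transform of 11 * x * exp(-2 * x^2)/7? 11 * sqrt(2) * I * sqrt(pi) * k * exp(-k^2/8)/56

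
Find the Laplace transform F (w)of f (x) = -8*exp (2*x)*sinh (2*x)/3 -16/ (3*w*(w - 4))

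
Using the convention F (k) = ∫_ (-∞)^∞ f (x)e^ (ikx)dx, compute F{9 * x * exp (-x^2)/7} 9 * I * sqrt (pi) * k * exp (-k^2/4)/14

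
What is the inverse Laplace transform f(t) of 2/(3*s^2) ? 2*t/3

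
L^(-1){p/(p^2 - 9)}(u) cosh(3 * u)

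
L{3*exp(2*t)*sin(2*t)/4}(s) 3/(2*((s - 2)^2 + 4))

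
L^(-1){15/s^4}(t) 5 * t^3/2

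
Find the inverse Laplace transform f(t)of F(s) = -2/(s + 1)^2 -2 * t * exp(-t)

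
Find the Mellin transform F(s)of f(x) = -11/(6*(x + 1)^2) 11*pi*(s - 1)/(6*sin(pi*s))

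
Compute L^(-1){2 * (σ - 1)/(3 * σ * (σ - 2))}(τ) 2 * exp(τ) * cosh(τ)/3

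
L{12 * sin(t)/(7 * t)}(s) 12 * atan(1/s)/7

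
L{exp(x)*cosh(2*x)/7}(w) (w - 1)/(7*((w - 1)^2 - 4))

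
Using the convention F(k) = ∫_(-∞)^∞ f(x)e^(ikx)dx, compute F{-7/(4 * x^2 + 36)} -7 * pi * exp(-3 * Abs(k))/12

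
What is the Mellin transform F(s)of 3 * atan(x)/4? -3 * pi * sec(pi * s/2)/(8 * s)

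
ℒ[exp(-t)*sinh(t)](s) 1/(s*(s + 2))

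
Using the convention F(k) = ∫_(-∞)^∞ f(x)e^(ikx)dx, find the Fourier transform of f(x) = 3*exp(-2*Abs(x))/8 3/(2*(k^2 + 4))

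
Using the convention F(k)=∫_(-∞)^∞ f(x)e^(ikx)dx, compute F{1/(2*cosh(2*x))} pi/(4*cosh(pi*k/4))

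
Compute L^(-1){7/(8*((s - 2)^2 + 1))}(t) 7*exp(2*t)*sin(t)/8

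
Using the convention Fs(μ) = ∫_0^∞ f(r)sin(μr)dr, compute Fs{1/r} pi/2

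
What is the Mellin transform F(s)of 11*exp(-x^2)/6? 11*gamma(s/2)/12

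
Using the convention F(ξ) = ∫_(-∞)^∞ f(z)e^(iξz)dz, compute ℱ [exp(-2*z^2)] sqrt(2)*sqrt(pi)*exp(-ξ^2/8)/2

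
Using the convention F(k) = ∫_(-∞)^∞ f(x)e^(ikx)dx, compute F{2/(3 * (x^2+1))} 2 * pi * exp(-Abs(k))/3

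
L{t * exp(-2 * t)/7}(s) 1/(7 * (s + 2)^2)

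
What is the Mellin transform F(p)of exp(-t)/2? gamma(p)/2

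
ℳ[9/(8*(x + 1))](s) 9*pi*csc(pi*s)/8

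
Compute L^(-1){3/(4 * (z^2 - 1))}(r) 3 * sinh(r)/4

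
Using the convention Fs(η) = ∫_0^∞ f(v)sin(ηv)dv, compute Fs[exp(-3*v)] η/(η^2+9)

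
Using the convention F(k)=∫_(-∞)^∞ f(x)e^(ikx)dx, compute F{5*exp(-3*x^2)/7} 5*sqrt(3)*sqrt(pi)*exp(-k^2/12)/21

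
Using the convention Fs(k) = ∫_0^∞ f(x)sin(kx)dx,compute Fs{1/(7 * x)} pi/14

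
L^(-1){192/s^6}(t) 8*t^5/5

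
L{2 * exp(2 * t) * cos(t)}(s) 2 * (s - 2)/((s - 2)^2 + 1)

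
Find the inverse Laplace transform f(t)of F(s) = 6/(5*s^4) t^3/5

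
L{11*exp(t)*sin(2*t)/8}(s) 11/(4*((s - 1)^2 + 4))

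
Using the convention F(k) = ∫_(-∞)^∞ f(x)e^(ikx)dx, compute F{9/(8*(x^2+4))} 9*pi*exp(-2*Abs(k))/16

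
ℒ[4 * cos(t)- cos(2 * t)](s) 4 * s/(s^2 + 1)- s/(s^2 + 4)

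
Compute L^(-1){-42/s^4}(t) -7*t^3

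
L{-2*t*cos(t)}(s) 2*(1 - s^2)/(s^2 + 1)^2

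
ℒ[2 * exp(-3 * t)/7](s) 2/(7 * (s+3))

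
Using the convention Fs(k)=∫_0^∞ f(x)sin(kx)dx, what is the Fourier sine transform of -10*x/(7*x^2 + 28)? -5*pi*exp(-2*k)/7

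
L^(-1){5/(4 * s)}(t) 5/4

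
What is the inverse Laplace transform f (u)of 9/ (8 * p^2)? 9 * u/8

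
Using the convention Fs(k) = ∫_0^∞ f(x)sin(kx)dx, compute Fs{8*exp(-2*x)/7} 8*k/(7*(k^2+4))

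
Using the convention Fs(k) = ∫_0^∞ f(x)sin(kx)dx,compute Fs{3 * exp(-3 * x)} 3 * k/(k^2 + 9)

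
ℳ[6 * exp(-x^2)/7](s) 3 * gamma(s/2)/7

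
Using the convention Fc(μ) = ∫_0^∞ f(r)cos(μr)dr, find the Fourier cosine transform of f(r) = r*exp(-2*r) (4 - μ^2)/(μ^2 + 4)^2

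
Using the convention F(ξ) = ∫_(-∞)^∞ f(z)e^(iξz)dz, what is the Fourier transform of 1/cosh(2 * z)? pi/(2 * cosh(pi * ξ/4))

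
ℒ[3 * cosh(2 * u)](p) 3 * p/(p^2 - 4)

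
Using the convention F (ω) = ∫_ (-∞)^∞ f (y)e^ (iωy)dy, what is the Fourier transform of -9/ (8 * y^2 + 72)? -3 * pi * exp (-3 * Abs (ω))/8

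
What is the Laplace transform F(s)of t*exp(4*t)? (s - 4)^(-2)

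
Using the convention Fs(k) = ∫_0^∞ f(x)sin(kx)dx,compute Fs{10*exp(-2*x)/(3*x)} 10*atan(k/2)/3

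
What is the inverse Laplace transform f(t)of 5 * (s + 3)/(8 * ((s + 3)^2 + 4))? 5 * exp(-3 * t) * cos(2 * t)/8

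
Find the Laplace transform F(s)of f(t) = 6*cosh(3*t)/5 6*s/(5*(s^2 - 9))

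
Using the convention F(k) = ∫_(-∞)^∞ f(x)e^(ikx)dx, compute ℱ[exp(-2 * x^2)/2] sqrt(2) * sqrt(pi) * exp(-k^2/8)/4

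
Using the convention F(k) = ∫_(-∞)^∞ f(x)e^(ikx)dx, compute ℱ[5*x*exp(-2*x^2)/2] 5*sqrt(2)*I*sqrt(pi)*k*exp(-k^2/8)/16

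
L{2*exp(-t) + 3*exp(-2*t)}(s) 2/(s + 1) + 3/(s + 2)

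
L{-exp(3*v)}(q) -1/(q - 3)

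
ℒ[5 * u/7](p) 5/(7 * p^2)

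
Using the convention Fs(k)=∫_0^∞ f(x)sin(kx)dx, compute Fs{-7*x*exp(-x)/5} -14*k/(5*(k^2 + 1)^2)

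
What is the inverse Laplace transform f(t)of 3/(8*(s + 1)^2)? 3*t*exp(-t)/8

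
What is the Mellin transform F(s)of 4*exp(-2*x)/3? 2^(2 - s)*gamma(s)/3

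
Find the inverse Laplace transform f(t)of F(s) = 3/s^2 3*t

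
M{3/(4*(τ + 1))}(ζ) 3*pi*csc(pi*ζ)/4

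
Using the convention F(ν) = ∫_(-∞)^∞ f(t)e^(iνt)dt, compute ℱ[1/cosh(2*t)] pi/(2*cosh(pi*ν/4))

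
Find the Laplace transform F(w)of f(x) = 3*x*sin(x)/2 3*w/(w^2 + 1)^2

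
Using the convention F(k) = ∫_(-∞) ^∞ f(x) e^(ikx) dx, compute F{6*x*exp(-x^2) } 3*I*sqrt(pi)*k*exp(-k^2/4) 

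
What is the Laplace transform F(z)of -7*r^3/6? -7/z^4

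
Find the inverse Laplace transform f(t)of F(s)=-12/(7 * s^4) -2 * t^3/7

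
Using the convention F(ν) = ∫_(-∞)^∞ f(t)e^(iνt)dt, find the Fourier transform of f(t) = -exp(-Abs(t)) -2/(ν^2+1)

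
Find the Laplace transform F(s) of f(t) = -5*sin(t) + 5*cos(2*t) 5*s/(s^2 + 4) - 5/(s^2 + 1) 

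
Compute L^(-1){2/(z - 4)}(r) 2*exp(4*r)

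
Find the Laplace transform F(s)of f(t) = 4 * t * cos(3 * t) 4 * (s^2 - 9)/(s^2 + 9)^2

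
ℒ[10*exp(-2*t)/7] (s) 10/(7*(s + 2))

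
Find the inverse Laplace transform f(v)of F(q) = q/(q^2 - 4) cosh(2*v)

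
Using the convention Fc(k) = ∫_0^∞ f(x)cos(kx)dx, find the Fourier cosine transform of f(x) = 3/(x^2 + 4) 3*pi*exp(-2*k)/4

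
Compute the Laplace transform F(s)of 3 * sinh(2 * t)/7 6/(7 * (s^2 - 4))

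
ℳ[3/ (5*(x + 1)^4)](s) gamma (s)*gamma (4 - s)/10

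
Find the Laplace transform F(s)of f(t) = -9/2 -9/(2 * s)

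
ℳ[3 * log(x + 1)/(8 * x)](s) -3 * pi * csc(pi * s)/(8 * s - 8)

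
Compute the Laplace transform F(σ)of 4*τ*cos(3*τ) 4*(σ^2 - 9)/(σ^2 + 9)^2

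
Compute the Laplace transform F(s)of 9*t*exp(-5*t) 9/(s + 5)^2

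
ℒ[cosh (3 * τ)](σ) σ/ (σ^2-9) 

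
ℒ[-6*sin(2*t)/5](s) -12/(5*s^2 + 20)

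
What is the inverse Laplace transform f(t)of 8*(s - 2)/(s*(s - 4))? 8*exp(2*t)*cosh(2*t)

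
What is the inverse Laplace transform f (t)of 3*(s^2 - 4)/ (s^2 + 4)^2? 3*t*cos (2*t)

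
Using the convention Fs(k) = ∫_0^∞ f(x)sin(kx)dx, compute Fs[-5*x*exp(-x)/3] -10*k/(3*(k^2+1)^2)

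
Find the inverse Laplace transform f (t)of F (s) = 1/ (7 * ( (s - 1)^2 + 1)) exp (t) * sin (t)/7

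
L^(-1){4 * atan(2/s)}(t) 4 * sin(2 * t)/t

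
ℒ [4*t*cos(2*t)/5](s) 4*(s^2 - 4)/(5*(s^2 + 4)^2)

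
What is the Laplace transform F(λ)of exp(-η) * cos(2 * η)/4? (λ+1)/(4 * ((λ+1)^2+4))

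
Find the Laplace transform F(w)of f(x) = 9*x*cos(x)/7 9*(w^2 - 1)/(7*(w^2 + 1)^2)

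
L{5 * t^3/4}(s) 15/(2 * s^4)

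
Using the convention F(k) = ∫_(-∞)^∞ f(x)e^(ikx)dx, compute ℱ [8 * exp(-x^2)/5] 8 * sqrt(pi) * exp(-k^2/4)/5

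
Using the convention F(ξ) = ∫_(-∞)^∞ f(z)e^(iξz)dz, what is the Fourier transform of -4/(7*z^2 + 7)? -4*pi*exp(-Abs(ξ))/7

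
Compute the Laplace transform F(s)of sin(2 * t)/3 2/(3 * (s^2 + 4))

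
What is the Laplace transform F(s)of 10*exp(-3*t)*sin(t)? 10/((s + 3)^2 + 1)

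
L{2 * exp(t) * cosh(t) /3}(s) 2 * (s - 1) /(3 * s * (s - 2) ) 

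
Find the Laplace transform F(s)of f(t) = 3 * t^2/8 3/(4 * s^3)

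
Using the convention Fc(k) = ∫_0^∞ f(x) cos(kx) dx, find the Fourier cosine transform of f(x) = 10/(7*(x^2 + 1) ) 5*pi*exp(-k) /7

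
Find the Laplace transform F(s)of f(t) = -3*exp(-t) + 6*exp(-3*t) 6/(s + 3)-3/(s + 1)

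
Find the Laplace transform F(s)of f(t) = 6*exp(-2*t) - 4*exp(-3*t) 6/(s + 2) - 4/(s + 3)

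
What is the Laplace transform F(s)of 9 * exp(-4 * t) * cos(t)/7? 9 * (s+4)/(7 * ((s+4)^2+1))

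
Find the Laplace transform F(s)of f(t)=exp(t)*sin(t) 1/((s - 1)^2+1)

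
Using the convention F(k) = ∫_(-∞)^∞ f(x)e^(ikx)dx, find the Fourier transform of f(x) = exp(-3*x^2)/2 sqrt(3)*sqrt(pi)*exp(-k^2/12)/6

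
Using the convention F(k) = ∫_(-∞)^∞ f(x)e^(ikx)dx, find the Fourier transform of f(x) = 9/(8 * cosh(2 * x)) 9 * pi/(16 * cosh(pi * k/4))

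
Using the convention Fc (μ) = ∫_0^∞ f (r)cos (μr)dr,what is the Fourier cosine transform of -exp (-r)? -1/ (μ^2 + 1)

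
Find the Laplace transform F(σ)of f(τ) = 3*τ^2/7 6/(7*σ^3)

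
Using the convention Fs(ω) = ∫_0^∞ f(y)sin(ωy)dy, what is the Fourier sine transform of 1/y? pi/2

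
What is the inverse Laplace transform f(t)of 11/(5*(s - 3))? 11*exp(3*t)/5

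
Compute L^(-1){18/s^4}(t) 3*t^3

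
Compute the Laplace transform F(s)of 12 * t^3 72/s^4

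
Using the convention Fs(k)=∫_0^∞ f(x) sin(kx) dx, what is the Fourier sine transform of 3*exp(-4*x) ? 3*k/(k^2+16) 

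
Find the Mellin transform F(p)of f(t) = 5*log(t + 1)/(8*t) -5*pi*csc(pi*p)/(8*p - 8)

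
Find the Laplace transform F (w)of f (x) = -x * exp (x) -1/ (w - 1)^2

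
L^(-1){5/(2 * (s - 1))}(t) 5 * exp(t)/2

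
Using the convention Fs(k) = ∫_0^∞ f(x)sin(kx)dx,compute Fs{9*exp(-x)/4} 9*k/(4*(k^2+1))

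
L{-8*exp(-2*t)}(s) -8/(s+2)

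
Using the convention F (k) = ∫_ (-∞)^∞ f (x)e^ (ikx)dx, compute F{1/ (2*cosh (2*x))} pi/ (4*cosh (pi*k/4))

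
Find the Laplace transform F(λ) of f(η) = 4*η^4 96/λ^5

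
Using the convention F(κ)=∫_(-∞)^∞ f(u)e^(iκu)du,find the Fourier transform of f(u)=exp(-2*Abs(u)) 4/(κ^2+4)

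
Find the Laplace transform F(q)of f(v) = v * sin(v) 2 * q/(q^2 + 1)^2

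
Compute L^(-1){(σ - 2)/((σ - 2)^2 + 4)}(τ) exp(2 * τ) * cos(2 * τ)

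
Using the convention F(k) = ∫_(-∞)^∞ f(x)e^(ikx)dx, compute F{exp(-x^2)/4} sqrt(pi)*exp(-k^2/4)/4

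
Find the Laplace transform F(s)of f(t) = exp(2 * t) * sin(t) 1/((s - 2)^2 + 1)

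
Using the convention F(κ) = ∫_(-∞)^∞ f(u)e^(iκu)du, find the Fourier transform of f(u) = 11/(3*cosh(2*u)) 11*pi/(6*cosh(pi*κ/4))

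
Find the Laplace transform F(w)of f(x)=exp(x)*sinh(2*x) 2/((w - 1)^2-4)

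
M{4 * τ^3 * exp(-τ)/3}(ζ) 4 * gamma(ζ + 3)/3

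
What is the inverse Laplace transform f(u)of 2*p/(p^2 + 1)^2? u*sin(u)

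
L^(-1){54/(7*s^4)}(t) 9*t^3/7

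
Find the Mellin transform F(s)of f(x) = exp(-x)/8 gamma(s)/8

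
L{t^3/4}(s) 3/(2*s^4)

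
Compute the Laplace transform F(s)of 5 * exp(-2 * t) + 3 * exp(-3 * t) 3/(s + 3) + 5/(s + 2)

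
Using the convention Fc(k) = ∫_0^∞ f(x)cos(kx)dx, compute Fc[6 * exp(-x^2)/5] 3 * sqrt(pi) * exp(-k^2/4)/5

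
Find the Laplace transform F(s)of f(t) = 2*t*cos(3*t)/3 2*(s^2 - 9)/(3*(s^2 + 9)^2)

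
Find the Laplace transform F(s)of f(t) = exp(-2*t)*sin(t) 1/((s+2)^2+1)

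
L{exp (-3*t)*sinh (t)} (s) 1/ ( (s+3)^2-1)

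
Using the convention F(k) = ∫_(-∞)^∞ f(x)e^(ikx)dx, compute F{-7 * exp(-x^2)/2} -7 * sqrt(pi) * exp(-k^2/4)/2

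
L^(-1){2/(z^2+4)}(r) sin(2 * r)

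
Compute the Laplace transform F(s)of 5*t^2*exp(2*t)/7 10/(7*(s - 2)^3)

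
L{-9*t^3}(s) -54/s^4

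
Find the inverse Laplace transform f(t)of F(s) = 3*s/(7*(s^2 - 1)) 3*cosh(t)/7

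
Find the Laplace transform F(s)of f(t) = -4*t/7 -4/(7*s^2)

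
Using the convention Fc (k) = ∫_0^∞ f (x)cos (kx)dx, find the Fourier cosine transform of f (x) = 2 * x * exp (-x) 2 * (1 - k^2)/ (k^2 + 1)^2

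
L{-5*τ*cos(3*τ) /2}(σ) 5*(9 - σ^2) /(2*(σ^2 + 9) ^2) 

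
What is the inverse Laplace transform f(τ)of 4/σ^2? 4*τ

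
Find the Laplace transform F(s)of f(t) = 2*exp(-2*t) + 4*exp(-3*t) 2/(s + 2) + 4/(s + 3)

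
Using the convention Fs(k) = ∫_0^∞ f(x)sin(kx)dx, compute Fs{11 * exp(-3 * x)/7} 11 * k/(7 * (k^2 + 9))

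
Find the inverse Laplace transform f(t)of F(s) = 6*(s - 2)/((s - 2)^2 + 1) 6*exp(2*t)*cos(t)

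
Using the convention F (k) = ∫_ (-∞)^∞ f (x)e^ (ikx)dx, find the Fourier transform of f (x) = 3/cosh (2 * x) 3 * pi/ (2 * cosh (pi * k/4))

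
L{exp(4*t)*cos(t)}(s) (s - 4)/((s - 4)^2 + 1)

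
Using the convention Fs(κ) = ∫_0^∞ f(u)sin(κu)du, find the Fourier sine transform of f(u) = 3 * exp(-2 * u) 3 * κ/(κ^2 + 4)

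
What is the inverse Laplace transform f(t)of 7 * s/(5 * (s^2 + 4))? 7 * cos(2 * t)/5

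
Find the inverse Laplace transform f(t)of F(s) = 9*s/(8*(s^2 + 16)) 9*cos(4*t)/8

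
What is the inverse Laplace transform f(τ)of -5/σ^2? -5 * τ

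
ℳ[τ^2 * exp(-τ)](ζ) gamma(ζ+2)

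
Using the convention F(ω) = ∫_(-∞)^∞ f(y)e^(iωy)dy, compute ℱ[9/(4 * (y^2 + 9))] 3 * pi * exp(-3 * Abs(ω))/4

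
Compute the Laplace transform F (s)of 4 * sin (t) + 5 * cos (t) 4/ (s^2 + 1) + 5 * s/ (s^2 + 1)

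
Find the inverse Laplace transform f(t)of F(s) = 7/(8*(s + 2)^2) 7*t*exp(-2*t)/8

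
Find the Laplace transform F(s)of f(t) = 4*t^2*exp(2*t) 8/(s - 2)^3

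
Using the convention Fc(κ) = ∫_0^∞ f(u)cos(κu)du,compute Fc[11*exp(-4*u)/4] 11/(κ^2+16)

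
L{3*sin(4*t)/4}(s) 3/(s^2 + 16)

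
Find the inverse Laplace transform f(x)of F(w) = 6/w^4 x^3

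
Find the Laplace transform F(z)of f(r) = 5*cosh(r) 5*z/(z^2 - 1)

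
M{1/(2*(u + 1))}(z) pi*csc(pi*z)/2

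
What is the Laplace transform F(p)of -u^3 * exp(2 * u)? -6/(p - 2)^4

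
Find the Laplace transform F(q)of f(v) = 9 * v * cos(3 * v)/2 9 * (q^2 - 9)/(2 * (q^2+9)^2)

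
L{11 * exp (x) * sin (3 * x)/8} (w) 33/ (8 * ( (w - 1)^2 + 9))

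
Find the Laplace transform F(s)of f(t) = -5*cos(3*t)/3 -5*s/(3*s^2 + 27)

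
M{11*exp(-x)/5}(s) 11*gamma(s)/5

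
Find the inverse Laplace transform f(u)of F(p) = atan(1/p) sin(u)/u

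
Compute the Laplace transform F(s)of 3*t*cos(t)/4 3*(s^2 - 1)/(4*(s^2 + 1)^2)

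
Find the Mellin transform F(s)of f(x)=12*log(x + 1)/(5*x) -12*pi*csc(pi*s)/(5*s - 5)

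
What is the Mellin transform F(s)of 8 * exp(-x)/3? 8 * gamma(s)/3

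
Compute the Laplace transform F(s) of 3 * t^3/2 9/s^4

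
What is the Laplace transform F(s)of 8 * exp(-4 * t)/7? 8/(7 * (s+4))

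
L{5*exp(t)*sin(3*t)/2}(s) 15/(2*((s - 1)^2 + 9))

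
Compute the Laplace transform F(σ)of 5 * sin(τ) 5/(σ^2 + 1)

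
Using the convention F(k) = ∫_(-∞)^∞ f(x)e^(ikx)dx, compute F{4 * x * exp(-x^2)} 2 * I * sqrt(pi) * k * exp(-k^2/4)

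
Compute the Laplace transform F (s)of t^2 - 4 2/s^3 - 4/s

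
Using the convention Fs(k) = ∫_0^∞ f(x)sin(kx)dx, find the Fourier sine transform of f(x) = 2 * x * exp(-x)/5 4 * k/(5 * (k^2 + 1)^2)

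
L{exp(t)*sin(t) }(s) 1/((s - 1) ^2 + 1) 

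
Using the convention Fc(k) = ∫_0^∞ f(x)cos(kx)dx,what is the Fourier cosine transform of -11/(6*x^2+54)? -11*pi*exp(-3*k)/36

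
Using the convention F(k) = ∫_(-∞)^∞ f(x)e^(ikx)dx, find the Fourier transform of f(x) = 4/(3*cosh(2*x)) 2*pi/(3*cosh(pi*k/4))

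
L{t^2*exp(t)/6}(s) 1/(3*(s - 1)^3)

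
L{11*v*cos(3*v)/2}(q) 11*(q^2-9)/(2*(q^2+9)^2)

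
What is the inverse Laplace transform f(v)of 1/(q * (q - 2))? exp(v) * sinh(v)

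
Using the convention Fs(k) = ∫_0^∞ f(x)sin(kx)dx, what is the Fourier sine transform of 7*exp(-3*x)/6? 7*k/(6*(k^2 + 9))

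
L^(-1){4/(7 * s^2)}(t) 4 * t/7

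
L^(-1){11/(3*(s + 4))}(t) 11*exp(-4*t)/3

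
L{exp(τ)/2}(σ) 1/(2*(σ - 1))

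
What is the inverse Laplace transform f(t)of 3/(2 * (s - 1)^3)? 3 * t^2 * exp(t)/4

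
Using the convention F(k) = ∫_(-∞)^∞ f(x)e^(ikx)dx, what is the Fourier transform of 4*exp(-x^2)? 4*sqrt(pi)*exp(-k^2/4)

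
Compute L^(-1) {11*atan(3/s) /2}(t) 11*sin(3*t) /(2*t) 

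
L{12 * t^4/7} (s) 288/ (7 * s^5)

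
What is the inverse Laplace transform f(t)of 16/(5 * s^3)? 8 * t^2/5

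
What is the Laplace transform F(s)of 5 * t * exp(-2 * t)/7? 5/(7 * (s+2)^2)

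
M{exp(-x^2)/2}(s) gamma(s/2)/4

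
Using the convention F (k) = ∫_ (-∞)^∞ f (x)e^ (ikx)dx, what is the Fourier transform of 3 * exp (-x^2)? 3 * sqrt (pi) * exp (-k^2/4)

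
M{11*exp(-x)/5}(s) 11*gamma(s)/5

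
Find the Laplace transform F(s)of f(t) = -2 -2/s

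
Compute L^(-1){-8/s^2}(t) -8*t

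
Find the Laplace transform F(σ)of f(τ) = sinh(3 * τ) 3/(σ^2 - 9)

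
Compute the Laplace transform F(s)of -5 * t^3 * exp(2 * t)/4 -15/(2 * (s - 2)^4)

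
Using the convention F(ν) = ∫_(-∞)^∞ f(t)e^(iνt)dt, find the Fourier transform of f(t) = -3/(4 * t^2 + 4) -3 * pi * exp(-Abs(ν))/4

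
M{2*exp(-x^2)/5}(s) gamma(s/2)/5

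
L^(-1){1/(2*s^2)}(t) t/2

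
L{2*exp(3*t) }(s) 2/(s - 3) 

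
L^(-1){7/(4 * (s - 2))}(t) 7 * exp(2 * t)/4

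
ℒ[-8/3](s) -8/(3 * s)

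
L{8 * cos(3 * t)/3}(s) 8 * s/(3 * (s^2+9))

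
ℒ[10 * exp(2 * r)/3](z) 10/(3 * (z - 2))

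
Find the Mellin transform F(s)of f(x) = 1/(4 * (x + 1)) pi * csc(pi * s)/4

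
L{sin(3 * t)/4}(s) 3/(4 * (s^2 + 9))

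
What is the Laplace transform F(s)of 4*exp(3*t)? 4/(s - 3)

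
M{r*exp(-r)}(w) gamma(w+1)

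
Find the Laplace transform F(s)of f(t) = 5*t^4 120/s^5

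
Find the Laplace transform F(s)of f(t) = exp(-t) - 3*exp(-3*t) 1/(s+1) - 3/(s+3)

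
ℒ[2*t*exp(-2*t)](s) 2/(s + 2)^2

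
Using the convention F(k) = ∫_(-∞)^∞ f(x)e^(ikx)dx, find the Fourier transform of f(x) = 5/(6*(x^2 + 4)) 5*pi*exp(-2*Abs(k))/12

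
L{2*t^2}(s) 4/s^3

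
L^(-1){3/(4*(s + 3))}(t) 3*exp(-3*t)/4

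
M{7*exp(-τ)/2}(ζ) 7*gamma(ζ)/2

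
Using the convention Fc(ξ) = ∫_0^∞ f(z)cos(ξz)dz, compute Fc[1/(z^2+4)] pi * exp(-2 * ξ)/4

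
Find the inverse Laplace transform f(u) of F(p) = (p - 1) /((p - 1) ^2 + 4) exp(u) * cos(2 * u) 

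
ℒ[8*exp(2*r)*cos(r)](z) 8*(z - 2)/((z - 2)^2 + 1)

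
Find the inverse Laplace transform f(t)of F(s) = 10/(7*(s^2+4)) 5*sin(2*t)/7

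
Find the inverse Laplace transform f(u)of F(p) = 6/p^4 u^3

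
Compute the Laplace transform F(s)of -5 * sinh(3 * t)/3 -5/(s^2 - 9)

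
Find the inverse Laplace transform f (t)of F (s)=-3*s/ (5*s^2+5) -3*cos (t)/5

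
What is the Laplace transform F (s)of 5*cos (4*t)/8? 5*s/ (8*(s^2+16))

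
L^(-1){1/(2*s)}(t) 1/2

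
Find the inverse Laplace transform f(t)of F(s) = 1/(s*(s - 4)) exp(2*t)*sinh(2*t)/2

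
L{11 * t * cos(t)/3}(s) 11 * (s^2 - 1)/(3 * (s^2 + 1)^2)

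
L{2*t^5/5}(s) 48/s^6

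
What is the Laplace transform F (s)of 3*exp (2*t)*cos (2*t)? 3*(s - 2)/ ( (s - 2)^2 + 4)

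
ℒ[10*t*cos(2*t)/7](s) 10*(s^2 - 4)/(7*(s^2 + 4)^2)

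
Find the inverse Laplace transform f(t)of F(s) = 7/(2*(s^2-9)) 7*sinh(3*t)/6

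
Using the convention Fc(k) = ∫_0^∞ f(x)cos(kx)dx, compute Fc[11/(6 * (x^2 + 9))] 11 * pi * exp(-3 * k)/36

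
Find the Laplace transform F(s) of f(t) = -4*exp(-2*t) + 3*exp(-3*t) 3/(s + 3)-4/(s + 2) 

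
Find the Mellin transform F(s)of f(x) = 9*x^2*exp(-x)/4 9*gamma(s + 2)/4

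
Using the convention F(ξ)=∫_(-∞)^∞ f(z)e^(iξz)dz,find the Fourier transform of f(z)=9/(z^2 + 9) 3*pi*exp(-3*Abs(ξ))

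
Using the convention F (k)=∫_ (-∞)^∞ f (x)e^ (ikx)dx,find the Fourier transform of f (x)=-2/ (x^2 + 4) -pi*exp (-2*Abs (k))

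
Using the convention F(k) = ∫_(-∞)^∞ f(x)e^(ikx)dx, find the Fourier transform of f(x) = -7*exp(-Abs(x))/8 -7/(4*k^2 + 4)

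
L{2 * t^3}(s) 12/s^4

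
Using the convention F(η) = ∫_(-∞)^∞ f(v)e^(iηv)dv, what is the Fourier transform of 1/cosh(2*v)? pi/(2*cosh(pi*η/4))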